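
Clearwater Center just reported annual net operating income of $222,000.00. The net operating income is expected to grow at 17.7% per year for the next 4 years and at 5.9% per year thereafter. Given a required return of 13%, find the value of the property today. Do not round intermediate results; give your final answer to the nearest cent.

$4881726.30

D_1 = 261294.00000
D_2 = 307543.03800
D_3 = 361978.15573
D_4 = 426048.28929
Terminal value at year 4: TV = D_4×(1+g_2)/(r−g_2) = 451185.13836/0.071 = 6354720.25856
P_0 = D_1/(1+r)^1 + D_2/(1+r)^2 + D_3/(1+r)^3 + D_4/(1+r)^4 + TV/(1+r)^4
    = 231233.62832 + 240851.31020 + 250869.01957 + 261303.39472 + 3897468.94374 = 4881726.29654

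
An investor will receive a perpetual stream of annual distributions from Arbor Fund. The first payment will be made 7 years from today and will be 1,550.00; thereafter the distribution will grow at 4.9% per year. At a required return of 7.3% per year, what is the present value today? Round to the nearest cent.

42317.71

Value at end of year 6: C₁ / (r − g) = 1,550.00 / (0.073 − 0.049) = 64,583.3333
Discount to today: PV = 64,583.3333 / (1 + 0.073)^6 = 64,583.3333 / 1.526154 = 42,317.71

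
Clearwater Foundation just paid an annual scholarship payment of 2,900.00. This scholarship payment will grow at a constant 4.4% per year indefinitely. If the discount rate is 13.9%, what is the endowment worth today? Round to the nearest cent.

31869.47

D₁ = D₀ × (1 + g) = 2,900.00 × 1.044 = 3,027.6000
Growing perpetuity: P = D₁ / (r − g) = 3,027.6000 / (0.139 − 0.044) = 31,869.47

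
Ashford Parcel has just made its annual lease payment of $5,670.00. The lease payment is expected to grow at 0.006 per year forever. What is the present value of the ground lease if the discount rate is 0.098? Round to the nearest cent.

D₁ = D₀ × (1 + g) = $5,670.00 × 1.006 = $5,704.0200
Growing perpetuity: P = D₁ / (r − g) = $5,704.0200 / (0.098 − 0.006) = $62,000.22

$62000.22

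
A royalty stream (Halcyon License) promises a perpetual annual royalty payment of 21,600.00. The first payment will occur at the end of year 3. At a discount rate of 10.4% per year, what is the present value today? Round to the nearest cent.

Value at end of year 2: C / r = 21,600.00 / 0.104 = 207,692.3077
Discount to today: PV = 207,692.3077 / (1 + 0.104)^2 = 207,692.3077 / 1.218816 = 170,404.97

170404.97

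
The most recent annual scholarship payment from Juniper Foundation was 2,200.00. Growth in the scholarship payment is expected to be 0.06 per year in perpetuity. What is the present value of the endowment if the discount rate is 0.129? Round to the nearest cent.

33797.10

D₁ = D₀ × (1 + g) = 2,200.00 × 1.06 = 2,332.0000
Growing perpetuity: P = D₁ / (r − g) = 2,332.0000 / (0.129 − 0.06) = 33,797.10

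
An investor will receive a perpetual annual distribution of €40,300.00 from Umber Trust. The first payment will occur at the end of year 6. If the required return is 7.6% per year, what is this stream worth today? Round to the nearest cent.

Value at end of year 5: C / r = €40,300.00 / 0.076 = €530,263.1579
Discount to today: PV = €530,263.1579 / (1 + 0.076)^5 = €530,263.1579 / 1.442319 = €367,646.21

€367646.21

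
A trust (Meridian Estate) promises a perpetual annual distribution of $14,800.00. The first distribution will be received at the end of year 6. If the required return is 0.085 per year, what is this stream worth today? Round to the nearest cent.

Value at end of year 5: C / r = $14,800.00 / 0.085 = $174,117.6471
Discount to today: PV = $174,117.6471 / (1 + 0.085)^5 = $174,117.6471 / 1.503657 = $115,796.14

$115796.14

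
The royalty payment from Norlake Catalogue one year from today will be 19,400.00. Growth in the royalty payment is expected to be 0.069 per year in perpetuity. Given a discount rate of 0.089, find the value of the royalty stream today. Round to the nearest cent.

Growing perpetuity: P = D₁ / (r − g) = 19,400.0000 / (0.089 − 0.069) = 970,000.00

970000.00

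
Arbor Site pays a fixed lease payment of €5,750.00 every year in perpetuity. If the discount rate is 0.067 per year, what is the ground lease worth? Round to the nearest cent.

€85820.90

Level perpetuity: PV = C / r = €5,750.00 / 0.067 = €85,820.90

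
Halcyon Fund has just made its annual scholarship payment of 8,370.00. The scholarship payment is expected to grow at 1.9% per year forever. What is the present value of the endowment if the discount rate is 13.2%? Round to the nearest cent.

D₁ = D₀ × (1 + g) = 8,370.00 × 1.019 = 8,529.0300
Growing perpetuity: P = D₁ / (r − g) = 8,529.0300 / (0.132 − 0.019) = 75,478.14

75478.14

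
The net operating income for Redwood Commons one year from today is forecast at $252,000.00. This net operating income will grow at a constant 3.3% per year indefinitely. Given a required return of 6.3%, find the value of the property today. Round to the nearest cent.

$8400000.00

Growing perpetuity: P = D₁ / (r − g) = $252,000.0000 / (0.063 − 0.033) = $8,400,000.00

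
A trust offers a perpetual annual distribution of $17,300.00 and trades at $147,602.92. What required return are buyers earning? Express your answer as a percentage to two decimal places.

11.72%

P = C/r ⇒ r = C/P = $17,300.00/$147,602.92 = 0.117206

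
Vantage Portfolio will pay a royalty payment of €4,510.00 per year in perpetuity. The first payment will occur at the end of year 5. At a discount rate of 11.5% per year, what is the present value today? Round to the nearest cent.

Value at end of year 4: C / r = €4,510.00 / 0.115 = €39,217.3913
Discount to today: PV = €39,217.3913 / (1 + 0.115)^4 = €39,217.3913 / 1.545608 = €25,373.43

€25373.43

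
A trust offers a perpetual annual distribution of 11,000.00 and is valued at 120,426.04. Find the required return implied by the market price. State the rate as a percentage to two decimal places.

P = C/r ⇒ r = C/P = 11,000.00/120,426.04 = 0.091342

9.13%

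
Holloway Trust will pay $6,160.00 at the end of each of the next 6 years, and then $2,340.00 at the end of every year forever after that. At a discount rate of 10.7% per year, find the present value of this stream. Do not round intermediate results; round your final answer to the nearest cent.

$38170.45

PV of 6-year annuity: $6,160.00 × [1 − (1+0.107)^−6] / 0.107 = 26286.89072
Perpetuity value at year 6: $2,340.00 / 0.107 = 21869.15888
PV of perpetuity: 21869.15888 / (1+0.107)^6 = 11883.55429
Total PV = 26286.89072 + 11883.55429 = 38170.44501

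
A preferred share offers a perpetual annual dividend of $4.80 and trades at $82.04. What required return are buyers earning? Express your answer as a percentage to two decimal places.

5.85%

P = C/r ⇒ r = C/P = $4.80/$82.04 = 0.058508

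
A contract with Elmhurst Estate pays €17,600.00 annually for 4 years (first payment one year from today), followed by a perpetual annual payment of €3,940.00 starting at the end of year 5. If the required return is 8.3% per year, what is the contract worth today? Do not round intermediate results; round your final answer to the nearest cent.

€92413.05

PV of 4-year annuity: €17,600.00 × [1 − (1+0.083)^−4] / 0.083 = 57906.27822
Perpetuity value at year 4: €3,940.00 / 0.083 = 47469.87952
PV of perpetuity: 47469.87952 / (1+0.083)^4 = 34506.76951
Total PV = 57906.27822 + 34506.76951 = 92413.04772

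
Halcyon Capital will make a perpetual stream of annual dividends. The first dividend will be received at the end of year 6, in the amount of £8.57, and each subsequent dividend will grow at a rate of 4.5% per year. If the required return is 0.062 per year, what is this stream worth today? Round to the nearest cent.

Value at end of year 5: C₁ / (r − g) = £8.57 / (0.062 − 0.045) = £504.1176
Discount to today: PV = £504.1176 / (1 + 0.062)^5 = £504.1176 / 1.350898 = £373.17

£373.17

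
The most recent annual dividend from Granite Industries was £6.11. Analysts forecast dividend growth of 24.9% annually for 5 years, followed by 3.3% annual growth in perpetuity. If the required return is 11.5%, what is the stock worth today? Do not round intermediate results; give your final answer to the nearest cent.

£179.25

D_1 = 7.63139
D_2 = 9.53161
D_3 = 11.90498
D_4 = 14.86932
D_5 = 18.57177
Terminal value at year 5: TV = D_5×(1+g_2)/(r−g_2) = 19.18464/0.082 = 233.95906
P_0 = D_1/(1+r)^1 + D_2/(1+r)^2 + D_3/(1+r)^3 + D_4/(1+r)^4 + D_5/(1+r)^5 + TV/(1+r)^5
    = 6.84430 + 7.66684 + 8.58824 + 9.62036 + 10.77653 + 135.75803 = 179.25430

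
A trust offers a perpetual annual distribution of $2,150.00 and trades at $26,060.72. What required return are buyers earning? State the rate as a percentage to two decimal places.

P = C/r ⇒ r = C/P = $2,150.00/$26,060.72 = 0.082500

8.25%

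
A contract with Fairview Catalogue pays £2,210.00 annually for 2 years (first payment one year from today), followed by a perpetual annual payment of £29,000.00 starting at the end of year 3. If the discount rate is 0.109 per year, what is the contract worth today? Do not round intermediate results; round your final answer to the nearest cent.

PV of 2-year annuity: £2,210.00 × [1 − (1+0.109)^−2] / 0.109 = 3789.70811
Perpetuity value at year 2: £29,000.00 / 0.109 = 266055.04587
PV of perpetuity: 266055.04587 / (1+0.109)^2 = 216325.84443
Total PV = 3789.70811 + 216325.84443 = 220115.55254

£220115.55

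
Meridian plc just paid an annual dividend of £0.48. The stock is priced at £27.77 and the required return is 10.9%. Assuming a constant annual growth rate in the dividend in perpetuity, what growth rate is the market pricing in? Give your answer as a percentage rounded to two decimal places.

P = D₀(1+g)/(r−g) ⇒ P(r−g) = D₀(1+g) ⇒ g(P+D₀) = P·r − D₀
g = (P·r − D₀)/(P + D₀) = (£27.77×0.109 − £0.48) / (£27.77 + £0.48) = 0.090157

9.02%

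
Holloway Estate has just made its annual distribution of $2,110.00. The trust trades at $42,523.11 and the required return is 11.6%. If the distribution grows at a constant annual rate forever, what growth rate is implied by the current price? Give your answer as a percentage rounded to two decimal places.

6.32%

P = D₀(1+g)/(r−g) ⇒ P(r−g) = D₀(1+g) ⇒ g(P+D₀) = P·r − D₀
g = (P·r − D₀)/(P + D₀) = ($42,523.11×0.116 − $2,110.00) / ($42,523.11 + $2,110.00) = 0.063242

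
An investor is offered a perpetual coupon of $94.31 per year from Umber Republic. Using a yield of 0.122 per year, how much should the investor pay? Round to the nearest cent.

Level perpetuity: PV = C / r = $94.31 / 0.122 = $773.03

$773.03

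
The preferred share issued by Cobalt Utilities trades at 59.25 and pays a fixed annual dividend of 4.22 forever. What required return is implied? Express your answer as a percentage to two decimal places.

7.12%

P = C/r ⇒ r = C/P = 4.22/59.25 = 0.071224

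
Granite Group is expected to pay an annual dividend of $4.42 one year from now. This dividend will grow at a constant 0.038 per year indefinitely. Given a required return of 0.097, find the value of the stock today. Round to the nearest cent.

Growing perpetuity: P = D₁ / (r − g) = $4.4200 / (0.097 − 0.038) = $74.92

$74.92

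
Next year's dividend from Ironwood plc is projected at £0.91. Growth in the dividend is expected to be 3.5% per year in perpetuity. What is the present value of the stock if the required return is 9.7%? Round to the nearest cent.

£14.68

Growing perpetuity: P = D₁ / (r − g) = £0.9100 / (0.097 − 0.035) = £14.68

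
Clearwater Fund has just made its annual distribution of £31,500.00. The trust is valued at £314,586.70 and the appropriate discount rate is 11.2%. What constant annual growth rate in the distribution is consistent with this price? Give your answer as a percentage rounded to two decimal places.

P = D₀(1+g)/(r−g) ⇒ P(r−g) = D₀(1+g) ⇒ g(P+D₀) = P·r − D₀
g = (P·r − D₀)/(P + D₀) = (£314,586.70×0.112 − £31,500.00) / (£314,586.70 + £31,500.00) = 0.010788

1.08%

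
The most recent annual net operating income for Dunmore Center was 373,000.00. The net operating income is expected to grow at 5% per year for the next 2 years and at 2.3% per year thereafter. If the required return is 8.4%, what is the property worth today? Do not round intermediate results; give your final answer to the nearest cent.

D_1 = 391650.00000
D_2 = 411232.50000
Terminal value at year 2: TV = D_2×(1+g_2)/(r−g_2) = 420690.84750/0.061 = 6896571.27049
P_0 = D_1/(1+r)^1 + D_2/(1+r)^2 + TV/(1+r)^2
    = 361300.73801 + 349968.42704 + 5869142.63702 = 6580411.80207

6580411.80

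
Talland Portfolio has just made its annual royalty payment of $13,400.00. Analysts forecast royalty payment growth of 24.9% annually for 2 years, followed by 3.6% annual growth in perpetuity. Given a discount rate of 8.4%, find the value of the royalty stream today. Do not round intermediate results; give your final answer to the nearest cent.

D_1 = 16736.60000
D_2 = 20904.01340
Terminal value at year 2: TV = D_2×(1+g_2)/(r−g_2) = 21656.55788/0.048 = 451178.28922
P_0 = D_1/(1+r)^1 + D_2/(1+r)^2 + TV/(1+r)^2
    = 15439.66790 + 17789.80185 + 383963.22321 = 417192.69296

$417192.69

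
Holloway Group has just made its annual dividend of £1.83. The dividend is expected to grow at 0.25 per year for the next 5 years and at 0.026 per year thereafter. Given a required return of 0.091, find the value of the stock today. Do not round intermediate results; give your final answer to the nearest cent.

D_1 = 2.28750
D_2 = 2.85938
D_3 = 3.57422
D_4 = 4.46777
D_5 = 5.58472
Terminal value at year 5: TV = D_5×(1+g_2)/(r−g_2) = 5.72992/0.065 = 88.15261
P_0 = D_1/(1+r)^1 + D_2/(1+r)^2 + D_3/(1+r)^3 + D_4/(1+r)^4 + D_5/(1+r)^5 + TV/(1+r)^5
    = 2.09670 + 2.40227 + 2.75237 + 3.15349 + 3.61308 + 57.03106 = 71.04897

£71.05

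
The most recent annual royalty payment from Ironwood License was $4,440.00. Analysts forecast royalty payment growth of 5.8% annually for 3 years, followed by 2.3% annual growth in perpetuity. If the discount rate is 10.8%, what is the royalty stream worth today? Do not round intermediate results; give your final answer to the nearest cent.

$58677.63

D_1 = 4697.52000
D_2 = 4969.97616
D_3 = 5258.23478
Terminal value at year 3: TV = D_3×(1+g_2)/(r−g_2) = 5379.17418/0.085 = 63284.40208
P_0 = D_1/(1+r)^1 + D_2/(1+r)^2 + D_3/(1+r)^3 + TV/(1+r)^3
    = 4239.63899 + 4048.31954 + 3865.63364 + 46524.03781 = 58677.62998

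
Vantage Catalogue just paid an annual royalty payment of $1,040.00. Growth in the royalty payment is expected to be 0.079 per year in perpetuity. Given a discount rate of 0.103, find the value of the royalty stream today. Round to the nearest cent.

D₁ = D₀ × (1 + g) = $1,040.00 × 1.079 = $1,122.1600
Growing perpetuity: P = D₁ / (r − g) = $1,122.1600 / (0.103 − 0.079) = $46,756.67

$46756.67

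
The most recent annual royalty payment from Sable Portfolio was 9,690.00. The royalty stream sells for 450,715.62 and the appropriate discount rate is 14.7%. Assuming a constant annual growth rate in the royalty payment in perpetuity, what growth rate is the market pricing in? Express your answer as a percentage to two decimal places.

P = D₀(1+g)/(r−g) ⇒ P(r−g) = D₀(1+g) ⇒ g(P+D₀) = P·r − D₀
g = (P·r − D₀)/(P + D₀) = (450,715.62×0.147 − 9,690.00) / (450,715.62 + 9,690.00) = 0.122859

12.29%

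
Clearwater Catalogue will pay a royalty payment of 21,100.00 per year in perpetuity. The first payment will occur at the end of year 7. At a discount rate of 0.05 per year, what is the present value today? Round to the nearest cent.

314902.90

Value at end of year 6: C / r = 21,100.00 / 0.05 = 422,000.0000
Discount to today: PV = 422,000.0000 / (1 + 0.05)^6 = 422,000.0000 / 1.340096 = 314,902.90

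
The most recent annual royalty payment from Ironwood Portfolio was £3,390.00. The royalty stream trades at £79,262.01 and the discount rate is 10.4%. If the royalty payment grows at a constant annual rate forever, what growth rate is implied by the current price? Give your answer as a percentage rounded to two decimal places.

P = D₀(1+g)/(r−g) ⇒ P(r−g) = D₀(1+g) ⇒ g(P+D₀) = P·r − D₀
g = (P·r − D₀)/(P + D₀) = (£79,262.01×0.104 − £3,390.00) / (£79,262.01 + £3,390.00) = 0.058719

5.87%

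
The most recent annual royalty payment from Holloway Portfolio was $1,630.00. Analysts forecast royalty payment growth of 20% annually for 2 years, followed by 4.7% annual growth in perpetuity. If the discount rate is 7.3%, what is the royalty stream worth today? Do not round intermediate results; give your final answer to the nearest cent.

D_1 = 1956.00000
D_2 = 2347.20000
Terminal value at year 2: TV = D_2×(1+g_2)/(r−g_2) = 2457.51840/0.026 = 94519.93846
P_0 = D_1/(1+r)^1 + D_2/(1+r)^2 + TV/(1+r)^2
    = 1822.92637 + 2038.68746 + 82096.37598 = 85957.98982

$85957.99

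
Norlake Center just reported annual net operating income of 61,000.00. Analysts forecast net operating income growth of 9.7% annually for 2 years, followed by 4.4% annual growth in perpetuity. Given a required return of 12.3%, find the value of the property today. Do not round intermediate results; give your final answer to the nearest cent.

D_1 = 66917.00000
D_2 = 73407.94900
Terminal value at year 2: TV = D_2×(1+g_2)/(r−g_2) = 76637.89876/0.079 = 970099.98425
P_0 = D_1/(1+r)^1 + D_2/(1+r)^2 + TV/(1+r)^2
    = 59587.71149 + 58208.12066 + 769231.36670 = 887027.19885

887027.20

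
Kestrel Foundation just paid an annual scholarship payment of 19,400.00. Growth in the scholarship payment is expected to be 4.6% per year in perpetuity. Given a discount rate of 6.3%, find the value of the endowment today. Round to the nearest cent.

D₁ = D₀ × (1 + g) = 19,400.00 × 1.046 = 20,292.4000
Growing perpetuity: P = D₁ / (r − g) = 20,292.4000 / (0.063 − 0.046) = 1,193,670.59

1193670.59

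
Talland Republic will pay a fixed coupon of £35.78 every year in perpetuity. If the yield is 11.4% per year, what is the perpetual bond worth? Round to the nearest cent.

Level perpetuity: PV = C / r = £35.78 / 0.114 = £313.86

£313.86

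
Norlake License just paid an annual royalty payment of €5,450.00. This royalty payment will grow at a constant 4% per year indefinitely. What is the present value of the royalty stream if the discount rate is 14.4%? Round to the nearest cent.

€54500.00

D₁ = D₀ × (1 + g) = €5,450.00 × 1.04 = €5,668.0000
Growing perpetuity: P = D₁ / (r − g) = €5,668.0000 / (0.144 − 0.04) = €54,500.00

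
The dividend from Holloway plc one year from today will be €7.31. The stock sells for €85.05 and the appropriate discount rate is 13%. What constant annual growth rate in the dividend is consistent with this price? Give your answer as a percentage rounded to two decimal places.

4.41%

P = D₁/(r−g) ⇒ g = r − D₁/P = 0.13 − €7.31/€85.05 = 0.044051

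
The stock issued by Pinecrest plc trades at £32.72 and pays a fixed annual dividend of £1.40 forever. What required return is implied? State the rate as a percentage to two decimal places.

P = C/r ⇒ r = C/P = £1.40/£32.72 = 0.042787

4.28%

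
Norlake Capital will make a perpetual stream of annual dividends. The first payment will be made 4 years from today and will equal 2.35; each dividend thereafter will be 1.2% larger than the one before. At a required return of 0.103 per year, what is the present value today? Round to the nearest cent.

Value at end of year 3: C₁ / (r − g) = 2.35 / (0.103 − 0.012) = 25.8242
Discount to today: PV = 25.8242 / (1 + 0.103)^3 = 25.8242 / 1.341920 = 19.24

19.24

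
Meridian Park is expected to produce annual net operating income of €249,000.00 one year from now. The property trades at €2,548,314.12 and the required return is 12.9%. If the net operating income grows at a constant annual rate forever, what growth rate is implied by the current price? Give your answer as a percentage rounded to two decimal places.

P = D₁/(r−g) ⇒ g = r − D₁/P = 0.129 − €249,000.00/€2,548,314.12 = 0.031288

3.13%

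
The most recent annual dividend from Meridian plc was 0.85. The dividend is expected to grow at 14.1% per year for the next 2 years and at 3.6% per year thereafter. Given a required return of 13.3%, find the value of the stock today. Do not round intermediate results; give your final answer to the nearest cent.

D_1 = 0.96985
D_2 = 1.10660
Terminal value at year 2: TV = D_2×(1+g_2)/(r−g_2) = 1.14644/0.097 = 11.81893
P_0 = D_1/(1+r)^1 + D_2/(1+r)^2 + TV/(1+r)^2
    = 0.85600 + 0.86205 + 9.20701 = 10.92505

10.93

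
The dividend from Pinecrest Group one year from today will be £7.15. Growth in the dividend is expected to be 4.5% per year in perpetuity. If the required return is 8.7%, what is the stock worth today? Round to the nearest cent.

Growing perpetuity: P = D₁ / (r − g) = £7.1500 / (0.087 − 0.045) = £170.24

£170.24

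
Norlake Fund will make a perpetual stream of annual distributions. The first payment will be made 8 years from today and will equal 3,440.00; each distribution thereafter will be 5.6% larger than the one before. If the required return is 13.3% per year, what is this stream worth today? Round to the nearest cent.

18640.53

Value at end of year 7: C₁ / (r − g) = 3,440.00 / (0.133 − 0.056) = 44,675.3247
Discount to today: PV = 44,675.3247 / (1 + 0.133)^7 = 44,675.3247 / 2.396676 = 18,640.53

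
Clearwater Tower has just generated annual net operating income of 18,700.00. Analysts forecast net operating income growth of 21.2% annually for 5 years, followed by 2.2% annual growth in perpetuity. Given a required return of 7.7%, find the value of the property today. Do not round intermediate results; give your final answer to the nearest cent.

D_1 = 22664.40000
D_2 = 27469.25280
D_3 = 33292.73439
D_4 = 40350.79409
D_5 = 48905.16243
Terminal value at year 5: TV = D_5×(1+g_2)/(r−g_2) = 49981.07600/0.055 = 908746.83645
P_0 = D_1/(1+r)^1 + D_2/(1+r)^2 + D_3/(1+r)^3 + D_4/(1+r)^4 + D_5/(1+r)^5 + TV/(1+r)^5
    = 21044.01114 + 23681.83984 + 26650.31558 + 29990.88439 + 33750.18744 + 627139.84670 = 762257.08510

762257.09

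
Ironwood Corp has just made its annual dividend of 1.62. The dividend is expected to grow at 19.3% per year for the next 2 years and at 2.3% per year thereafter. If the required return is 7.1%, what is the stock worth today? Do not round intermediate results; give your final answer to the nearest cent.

46.65

D_1 = 1.93266
D_2 = 2.30566
Terminal value at year 2: TV = D_2×(1+g_2)/(r−g_2) = 2.35869/0.048 = 49.13945
P_0 = D_1/(1+r)^1 + D_2/(1+r)^2 + TV/(1+r)^2
    = 1.80454 + 2.01010 + 42.84019 = 46.65482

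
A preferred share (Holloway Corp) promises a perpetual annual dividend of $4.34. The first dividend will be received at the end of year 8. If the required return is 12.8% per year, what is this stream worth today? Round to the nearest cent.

$14.59

Value at end of year 7: C / r = $4.34 / 0.128 = $33.9063
Discount to today: PV = $33.9063 / (1 + 0.128)^7 = $33.9063 / 2.323612 = $14.59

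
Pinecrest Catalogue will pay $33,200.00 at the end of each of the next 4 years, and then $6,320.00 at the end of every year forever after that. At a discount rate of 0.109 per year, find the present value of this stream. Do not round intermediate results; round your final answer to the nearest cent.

PV of 4-year annuity: $33,200.00 × [1 − (1+0.109)^−4] / 0.109 = 103221.50001
Perpetuity value at year 4: $6,320.00 / 0.109 = 57981.65138
PV of perpetuity: 57981.65138 / (1+0.109)^4 = 38332.25740
Total PV = 103221.50001 + 38332.25740 = 141553.75741

$141553.76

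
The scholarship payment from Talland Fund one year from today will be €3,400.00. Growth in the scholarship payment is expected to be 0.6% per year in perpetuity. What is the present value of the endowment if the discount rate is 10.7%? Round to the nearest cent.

€33663.37

Growing perpetuity: P = D₁ / (r − g) = €3,400.0000 / (0.107 − 0.006) = €33,663.37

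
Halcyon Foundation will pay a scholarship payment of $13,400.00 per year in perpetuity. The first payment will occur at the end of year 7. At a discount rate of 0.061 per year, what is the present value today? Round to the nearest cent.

$153986.50

Value at end of year 6: C / r = $13,400.00 / 0.061 = $219,672.1311
Discount to today: PV = $219,672.1311 / (1 + 0.061)^6 = $219,672.1311 / 1.426567 = $153,986.50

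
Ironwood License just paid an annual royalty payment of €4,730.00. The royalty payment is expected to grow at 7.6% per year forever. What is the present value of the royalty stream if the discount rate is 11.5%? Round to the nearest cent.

D₁ = D₀ × (1 + g) = €4,730.00 × 1.076 = €5,089.4800
Growing perpetuity: P = D₁ / (r − g) = €5,089.4800 / (0.115 − 0.076) = €130,499.49

€130499.49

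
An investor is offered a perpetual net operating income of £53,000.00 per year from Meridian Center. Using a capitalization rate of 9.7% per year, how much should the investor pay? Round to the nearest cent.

£546391.75

Level perpetuity: PV = C / r = £53,000.00 / 0.097 = £546,391.75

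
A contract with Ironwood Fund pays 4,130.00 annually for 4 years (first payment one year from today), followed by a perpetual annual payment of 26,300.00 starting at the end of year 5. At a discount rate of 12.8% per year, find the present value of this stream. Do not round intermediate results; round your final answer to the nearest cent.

139249.75

PV of 4-year annuity: 4,130.00 × [1 − (1+0.128)^−4] / 0.128 = 12335.79091
Perpetuity value at year 4: 26,300.00 / 0.128 = 205468.75000
PV of perpetuity: 205468.75000 / (1+0.128)^4 = 126913.95561
Total PV = 12335.79091 + 126913.95561 = 139249.74651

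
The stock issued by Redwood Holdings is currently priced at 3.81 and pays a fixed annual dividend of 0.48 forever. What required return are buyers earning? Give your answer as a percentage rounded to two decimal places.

12.60%

P = C/r ⇒ r = C/P = 0.48/3.81 = 0.125984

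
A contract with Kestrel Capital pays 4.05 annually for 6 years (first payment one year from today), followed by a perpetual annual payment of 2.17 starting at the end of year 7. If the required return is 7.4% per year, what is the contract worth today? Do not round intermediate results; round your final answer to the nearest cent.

PV of 6-year annuity: 4.05 × [1 − (1+0.074)^−6] / 0.074 = 19.06839
Perpetuity value at year 6: 2.17 / 0.074 = 29.32432
PV of perpetuity: 29.32432 / (1+0.074)^6 = 19.10743
Total PV = 19.06839 + 19.10743 = 38.17583

38.18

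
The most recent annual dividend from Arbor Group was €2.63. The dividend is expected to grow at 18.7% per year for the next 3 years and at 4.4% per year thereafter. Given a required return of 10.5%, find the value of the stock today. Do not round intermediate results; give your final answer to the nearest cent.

D_1 = 3.12181
D_2 = 3.70559
D_3 = 4.39853
Terminal value at year 3: TV = D_3×(1+g_2)/(r−g_2) = 4.59207/0.061 = 75.27982
P_0 = D_1/(1+r)^1 + D_2/(1+r)^2 + D_3/(1+r)^3 + TV/(1+r)^3
    = 2.82517 + 3.03482 + 3.26003 + 55.79454 = 64.91456

€64.91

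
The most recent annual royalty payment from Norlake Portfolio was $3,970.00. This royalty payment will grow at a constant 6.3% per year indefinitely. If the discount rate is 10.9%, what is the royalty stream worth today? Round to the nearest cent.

D₁ = D₀ × (1 + g) = $3,970.00 × 1.063 = $4,220.1100
Growing perpetuity: P = D₁ / (r − g) = $4,220.1100 / (0.109 − 0.063) = $91,741.52

$91741.52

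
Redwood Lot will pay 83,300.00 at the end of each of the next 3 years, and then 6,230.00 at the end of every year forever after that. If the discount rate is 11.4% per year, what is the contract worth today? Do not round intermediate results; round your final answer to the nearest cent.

241683.65

PV of 3-year annuity: 83,300.00 × [1 − (1+0.114)^−3] / 0.114 = 202153.57945
Perpetuity value at year 3: 6,230.00 / 0.114 = 54649.12281
PV of perpetuity: 54649.12281 / (1+0.114)^3 = 39530.07359
Total PV = 202153.57945 + 39530.07359 = 241683.65304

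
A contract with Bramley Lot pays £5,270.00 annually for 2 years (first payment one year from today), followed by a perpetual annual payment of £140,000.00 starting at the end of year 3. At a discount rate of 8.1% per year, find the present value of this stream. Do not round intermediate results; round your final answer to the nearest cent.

£1488464.81

PV of 2-year annuity: £5,270.00 × [1 − (1+0.081)^−2] / 0.081 = 9384.93583
Perpetuity value at year 2: £140,000.00 / 0.081 = 1728395.06173
PV of perpetuity: 1728395.06173 / (1+0.081)^2 = 1479079.87835
Total PV = 9384.93583 + 1479079.87835 = 1488464.81418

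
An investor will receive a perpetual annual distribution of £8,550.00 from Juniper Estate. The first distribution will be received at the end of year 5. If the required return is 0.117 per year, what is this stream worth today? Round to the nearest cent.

Value at end of year 4: C / r = £8,550.00 / 0.117 = £73,076.9231
Discount to today: PV = £73,076.9231 / (1 + 0.117)^4 = £73,076.9231 / 1.556728 = £46,942.65

£46942.65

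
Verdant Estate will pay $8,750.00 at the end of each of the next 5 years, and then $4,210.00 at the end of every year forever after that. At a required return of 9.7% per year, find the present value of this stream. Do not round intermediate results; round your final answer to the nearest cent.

PV of 5-year annuity: $8,750.00 × [1 − (1+0.097)^−5] / 0.097 = 33425.16674
Perpetuity value at year 5: $4,210.00 / 0.097 = 43402.06186
PV of perpetuity: 43402.06186 / (1+0.097)^5 = 27319.78163
Total PV = 33425.16674 + 27319.78163 = 60744.94837

$60744.95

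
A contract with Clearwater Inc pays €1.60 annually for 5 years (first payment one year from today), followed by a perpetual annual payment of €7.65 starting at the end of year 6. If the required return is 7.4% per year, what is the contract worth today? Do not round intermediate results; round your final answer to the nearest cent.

PV of 5-year annuity: €1.60 × [1 − (1+0.074)^−5] / 0.074 = 6.49065
Perpetuity value at year 5: €7.65 / 0.074 = 103.37838
PV of perpetuity: 103.37838 / (1+0.074)^5 = 72.34496
Total PV = 6.49065 + 72.34496 = 78.83561

€78.84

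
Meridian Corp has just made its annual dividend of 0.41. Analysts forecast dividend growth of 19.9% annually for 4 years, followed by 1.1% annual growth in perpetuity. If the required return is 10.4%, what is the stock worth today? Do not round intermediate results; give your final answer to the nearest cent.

D_1 = 0.49159
D_2 = 0.58942
D_3 = 0.70671
D_4 = 0.84735
Terminal value at year 4: TV = D_4×(1+g_2)/(r−g_2) = 0.85667/0.093 = 9.21147
P_0 = D_1/(1+r)^1 + D_2/(1+r)^2 + D_3/(1+r)^3 + D_4/(1+r)^4 + TV/(1+r)^4
    = 0.44528 + 0.48360 + 0.52521 + 0.57041 + 6.20087 = 8.22536

8.23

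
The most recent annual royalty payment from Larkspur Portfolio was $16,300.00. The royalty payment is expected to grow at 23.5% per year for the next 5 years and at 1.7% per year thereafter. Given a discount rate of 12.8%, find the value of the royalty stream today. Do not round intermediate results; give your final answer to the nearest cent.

D_1 = 20130.50000
D_2 = 24861.16750
D_3 = 30703.54186
D_4 = 37918.87420
D_5 = 46829.80964
Terminal value at year 5: TV = D_5×(1+g_2)/(r−g_2) = 47625.91640/0.111 = 429062.30992
P_0 = D_1/(1+r)^1 + D_2/(1+r)^2 + D_3/(1+r)^3 + D_4/(1+r)^4 + D_5/(1+r)^5 + TV/(1+r)^5
    = 17846.18794 + 19539.04442 + 21392.48215 + 23421.73356 + 25643.47601 + 234949.68564 = 342792.60973

$342792.61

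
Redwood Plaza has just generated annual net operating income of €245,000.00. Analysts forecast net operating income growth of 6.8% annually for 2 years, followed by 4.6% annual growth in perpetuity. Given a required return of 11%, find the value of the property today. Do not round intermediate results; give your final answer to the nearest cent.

D_1 = 261660.00000
D_2 = 279452.88000
Terminal value at year 2: TV = D_2×(1+g_2)/(r−g_2) = 292307.71248/0.064 = 4567308.00750
P_0 = D_1/(1+r)^1 + D_2/(1+r)^2 + TV/(1+r)^2
    = 235729.72973 + 226810.22644 + 3706929.63842 = 4169469.59459

€4169469.59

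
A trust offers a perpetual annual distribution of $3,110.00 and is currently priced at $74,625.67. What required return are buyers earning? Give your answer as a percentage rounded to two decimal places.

4.17%

P = C/r ⇒ r = C/P = $3,110.00/$74,625.67 = 0.041675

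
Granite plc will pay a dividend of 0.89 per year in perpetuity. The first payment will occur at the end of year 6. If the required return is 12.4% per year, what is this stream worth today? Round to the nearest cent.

Value at end of year 5: C / r = 0.89 / 0.124 = 7.1774
Discount to today: PV = 7.1774 / (1 + 0.124)^5 = 7.1774 / 1.794038 = 4.00

4.00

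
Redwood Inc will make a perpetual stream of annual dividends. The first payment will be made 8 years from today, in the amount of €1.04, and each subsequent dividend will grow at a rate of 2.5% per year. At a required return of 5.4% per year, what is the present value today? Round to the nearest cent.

Value at end of year 7: C₁ / (r − g) = €1.04 / (0.054 − 0.025) = €35.8621
Discount to today: PV = €35.8621 / (1 + 0.054)^7 = €35.8621 / 1.445055 = €24.82

€24.82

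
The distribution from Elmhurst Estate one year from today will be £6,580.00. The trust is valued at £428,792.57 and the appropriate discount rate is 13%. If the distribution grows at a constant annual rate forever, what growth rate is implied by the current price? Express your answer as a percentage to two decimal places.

P = D₁/(r−g) ⇒ g = r − D₁/P = 0.13 − £6,580.00/£428,792.57 = 0.114655

11.47%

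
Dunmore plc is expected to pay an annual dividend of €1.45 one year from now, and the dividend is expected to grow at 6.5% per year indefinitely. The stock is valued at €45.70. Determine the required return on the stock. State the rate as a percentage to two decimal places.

P = D₁/(r − g) ⇒ r = D₁/P + g = €1.4500/€45.70 + 0.065 = 0.031729 + 0.065 = 0.096729

9.67%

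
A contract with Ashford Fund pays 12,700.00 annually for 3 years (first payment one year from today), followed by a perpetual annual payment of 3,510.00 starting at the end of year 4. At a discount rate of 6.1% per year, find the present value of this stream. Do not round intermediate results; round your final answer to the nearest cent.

PV of 3-year annuity: 12,700.00 × [1 − (1+0.061)^−3] / 0.061 = 33884.54135
Perpetuity value at year 3: 3,510.00 / 0.061 = 57540.98361
PV of perpetuity: 57540.98361 / (1+0.061)^3 = 48176.04344
Total PV = 33884.54135 + 48176.04344 = 82060.58479

82060.58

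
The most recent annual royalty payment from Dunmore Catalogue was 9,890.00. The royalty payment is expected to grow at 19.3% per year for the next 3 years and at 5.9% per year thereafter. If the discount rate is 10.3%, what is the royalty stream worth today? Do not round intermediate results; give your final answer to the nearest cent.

D_1 = 11798.77000
D_2 = 14075.93261
D_3 = 16792.58760
Terminal value at year 3: TV = D_3×(1+g_2)/(r−g_2) = 17783.35027/0.044 = 404167.05164
P_0 = D_1/(1+r)^1 + D_2/(1+r)^2 + D_3/(1+r)^3 + TV/(1+r)^3
    = 10696.98096 + 11569.80806 + 12513.85404 + 301185.71440 = 335966.35746

335966.36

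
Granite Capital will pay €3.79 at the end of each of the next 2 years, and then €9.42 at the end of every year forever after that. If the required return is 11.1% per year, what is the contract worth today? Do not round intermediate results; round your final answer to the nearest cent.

PV of 2-year annuity: €3.79 × [1 − (1+0.111)^−2] / 0.111 = 6.48186
Perpetuity value at year 2: €9.42 / 0.111 = 84.86486
PV of perpetuity: 84.86486 / (1+0.111)^2 = 68.75429
Total PV = 6.48186 + 68.75429 = 75.23615

€75.24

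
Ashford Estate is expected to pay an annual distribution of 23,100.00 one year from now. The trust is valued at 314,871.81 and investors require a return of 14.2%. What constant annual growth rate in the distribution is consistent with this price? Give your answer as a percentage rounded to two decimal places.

6.86%

P = D₁/(r−g) ⇒ g = r − D₁/P = 0.142 − 23,100.00/314,871.81 = 0.068637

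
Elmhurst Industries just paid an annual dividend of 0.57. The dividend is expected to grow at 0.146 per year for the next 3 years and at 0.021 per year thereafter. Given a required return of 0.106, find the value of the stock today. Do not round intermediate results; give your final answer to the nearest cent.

D_1 = 0.65322
D_2 = 0.74859
D_3 = 0.85788
Terminal value at year 3: TV = D_3×(1+g_2)/(r−g_2) = 0.87590/0.085 = 10.30470
P_0 = D_1/(1+r)^1 + D_2/(1+r)^2 + D_3/(1+r)^3 + TV/(1+r)^3
    = 0.59061 + 0.61198 + 0.63411 + 7.61676 = 9.45346

9.45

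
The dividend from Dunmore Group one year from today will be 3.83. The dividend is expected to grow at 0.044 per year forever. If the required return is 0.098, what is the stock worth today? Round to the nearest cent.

Growing perpetuity: P = D₁ / (r − g) = 3.8300 / (0.098 − 0.044) = 70.93

70.93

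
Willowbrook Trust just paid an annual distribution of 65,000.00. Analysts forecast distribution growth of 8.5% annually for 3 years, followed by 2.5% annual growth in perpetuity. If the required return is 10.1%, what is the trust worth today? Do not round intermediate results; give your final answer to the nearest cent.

D_1 = 70525.00000
D_2 = 76519.62500
D_3 = 83023.79312
Terminal value at year 3: TV = D_3×(1+g_2)/(r−g_2) = 85099.38795/0.076 = 1119728.78886
P_0 = D_1/(1+r)^1 + D_2/(1+r)^2 + D_3/(1+r)^3 + TV/(1+r)^3
    = 64055.40418 + 63124.53545 + 62207.19434 + 838978.60785 = 1028365.74181

1028365.74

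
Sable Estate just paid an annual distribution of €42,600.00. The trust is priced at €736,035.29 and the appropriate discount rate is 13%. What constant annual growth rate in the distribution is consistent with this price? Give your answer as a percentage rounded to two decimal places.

P = D₀(1+g)/(r−g) ⇒ P(r−g) = D₀(1+g) ⇒ g(P+D₀) = P·r − D₀
g = (P·r − D₀)/(P + D₀) = (€736,035.29×0.13 − €42,600.00) / (€736,035.29 + €42,600.00) = 0.068176

6.82%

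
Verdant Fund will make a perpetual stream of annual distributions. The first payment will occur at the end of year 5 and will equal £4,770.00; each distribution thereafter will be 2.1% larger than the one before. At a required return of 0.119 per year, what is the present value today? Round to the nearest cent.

£31043.59

Value at end of year 4: C₁ / (r − g) = £4,770.00 / (0.119 − 0.021) = £48,673.4694
Discount to today: PV = £48,673.4694 / (1 + 0.119)^4 = £48,673.4694 / 1.567907 = £31,043.59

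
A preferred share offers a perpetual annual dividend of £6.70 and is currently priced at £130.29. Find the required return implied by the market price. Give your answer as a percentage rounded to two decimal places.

5.14%

P = C/r ⇒ r = C/P = £6.70/£130.29 = 0.051424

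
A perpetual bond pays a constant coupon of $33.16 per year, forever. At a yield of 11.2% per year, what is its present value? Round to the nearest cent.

$296.07

Level perpetuity: PV = C / r = $33.16 / 0.112 = $296.07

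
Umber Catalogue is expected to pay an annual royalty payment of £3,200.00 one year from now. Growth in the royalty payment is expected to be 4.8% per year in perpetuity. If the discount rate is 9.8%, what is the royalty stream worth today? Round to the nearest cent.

£64000.00

Growing perpetuity: P = D₁ / (r − g) = £3,200.0000 / (0.098 − 0.048) = £64,000.00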